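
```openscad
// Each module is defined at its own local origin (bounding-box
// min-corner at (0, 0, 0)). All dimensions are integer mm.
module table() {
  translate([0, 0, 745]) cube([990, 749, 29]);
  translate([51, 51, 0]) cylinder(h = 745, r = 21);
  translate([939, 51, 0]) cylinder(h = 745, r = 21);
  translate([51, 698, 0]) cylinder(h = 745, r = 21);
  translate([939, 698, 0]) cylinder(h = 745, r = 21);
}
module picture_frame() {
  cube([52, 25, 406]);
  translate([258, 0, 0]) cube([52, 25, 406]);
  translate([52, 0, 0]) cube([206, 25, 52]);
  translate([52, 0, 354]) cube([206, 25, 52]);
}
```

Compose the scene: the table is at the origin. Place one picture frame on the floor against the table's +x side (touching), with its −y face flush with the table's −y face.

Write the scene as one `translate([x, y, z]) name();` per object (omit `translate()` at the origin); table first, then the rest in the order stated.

table();
translate([990, 0, 0]) picture_frame();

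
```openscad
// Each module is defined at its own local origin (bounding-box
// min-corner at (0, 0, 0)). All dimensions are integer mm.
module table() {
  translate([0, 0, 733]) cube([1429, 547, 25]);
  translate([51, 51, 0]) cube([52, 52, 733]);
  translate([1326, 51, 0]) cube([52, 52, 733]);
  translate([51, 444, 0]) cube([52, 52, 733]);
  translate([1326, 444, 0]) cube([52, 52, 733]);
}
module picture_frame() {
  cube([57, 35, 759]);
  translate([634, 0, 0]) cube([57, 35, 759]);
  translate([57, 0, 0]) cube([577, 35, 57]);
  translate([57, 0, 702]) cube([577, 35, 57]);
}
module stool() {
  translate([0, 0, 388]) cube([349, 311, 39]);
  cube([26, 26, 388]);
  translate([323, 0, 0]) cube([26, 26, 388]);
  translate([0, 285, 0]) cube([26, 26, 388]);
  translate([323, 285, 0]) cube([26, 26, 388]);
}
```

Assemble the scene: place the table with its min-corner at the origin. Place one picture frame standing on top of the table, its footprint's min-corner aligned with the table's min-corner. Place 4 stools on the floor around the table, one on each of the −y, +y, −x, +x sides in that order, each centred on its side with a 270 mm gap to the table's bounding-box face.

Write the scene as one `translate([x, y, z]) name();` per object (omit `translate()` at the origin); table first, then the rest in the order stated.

table();
translate([0, 0, 758]) picture_frame();
translate([540, -581, 0]) stool();
translate([540, 817, 0]) stool();
translate([-619, 118, 0]) stool();
translate([1699, 118, 0]) stool();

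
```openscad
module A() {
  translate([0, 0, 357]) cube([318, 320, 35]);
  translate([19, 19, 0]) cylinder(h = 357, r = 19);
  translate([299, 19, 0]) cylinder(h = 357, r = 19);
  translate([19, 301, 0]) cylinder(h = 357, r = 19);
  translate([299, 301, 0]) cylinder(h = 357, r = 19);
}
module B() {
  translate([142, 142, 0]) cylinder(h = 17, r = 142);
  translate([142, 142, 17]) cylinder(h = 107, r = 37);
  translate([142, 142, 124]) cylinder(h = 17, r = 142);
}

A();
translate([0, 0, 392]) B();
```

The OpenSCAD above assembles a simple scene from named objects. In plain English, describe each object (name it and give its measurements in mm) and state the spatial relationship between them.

A is a simple wooden stool: a rectangular seat 318 mm (x) by 320 mm (y), 35 mm thick, top face at z = 392 mm, on four round legs, each 38 mm in diameter. The legs rest on z = 0, each leg's axis is inset half a diameter from the nearest pair of seat edges (so the leg's bounding box is flush with the corner).

B is a spool: two coaxial disc flanges of radius 142 mm and thickness 17 mm, joined by a core cylinder of radius 37 mm and height 107 mm. The lower flange rests on z = 0 and the three cylinders share a vertical axis.

The spool is on top of the stool.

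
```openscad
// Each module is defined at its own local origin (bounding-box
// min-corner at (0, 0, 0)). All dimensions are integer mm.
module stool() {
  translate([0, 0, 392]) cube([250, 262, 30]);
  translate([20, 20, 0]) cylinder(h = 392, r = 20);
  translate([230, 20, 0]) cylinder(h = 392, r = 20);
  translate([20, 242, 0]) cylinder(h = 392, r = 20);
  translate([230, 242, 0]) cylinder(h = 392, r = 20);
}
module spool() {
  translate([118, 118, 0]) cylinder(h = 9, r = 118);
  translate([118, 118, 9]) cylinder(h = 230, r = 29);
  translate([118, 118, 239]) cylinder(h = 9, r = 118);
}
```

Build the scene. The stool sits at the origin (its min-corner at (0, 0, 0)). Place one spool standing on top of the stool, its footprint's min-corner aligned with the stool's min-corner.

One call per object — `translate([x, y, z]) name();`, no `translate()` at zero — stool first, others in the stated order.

stool();
translate([0, 0, 422]) spool();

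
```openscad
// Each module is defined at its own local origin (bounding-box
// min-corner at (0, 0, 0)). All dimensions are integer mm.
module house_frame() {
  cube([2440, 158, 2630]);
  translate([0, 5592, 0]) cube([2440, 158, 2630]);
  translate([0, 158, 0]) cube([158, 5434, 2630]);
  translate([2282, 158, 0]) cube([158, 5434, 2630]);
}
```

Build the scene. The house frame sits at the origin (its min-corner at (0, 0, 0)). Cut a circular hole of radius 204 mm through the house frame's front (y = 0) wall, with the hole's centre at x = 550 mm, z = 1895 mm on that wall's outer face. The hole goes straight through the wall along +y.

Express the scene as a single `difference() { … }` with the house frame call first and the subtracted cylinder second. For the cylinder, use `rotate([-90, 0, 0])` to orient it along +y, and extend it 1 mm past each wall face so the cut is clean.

difference() {
  house_frame();
  translate([550, -1, 1895]) rotate([-90, 0, 0]) cylinder(h = 160, r = 204);
}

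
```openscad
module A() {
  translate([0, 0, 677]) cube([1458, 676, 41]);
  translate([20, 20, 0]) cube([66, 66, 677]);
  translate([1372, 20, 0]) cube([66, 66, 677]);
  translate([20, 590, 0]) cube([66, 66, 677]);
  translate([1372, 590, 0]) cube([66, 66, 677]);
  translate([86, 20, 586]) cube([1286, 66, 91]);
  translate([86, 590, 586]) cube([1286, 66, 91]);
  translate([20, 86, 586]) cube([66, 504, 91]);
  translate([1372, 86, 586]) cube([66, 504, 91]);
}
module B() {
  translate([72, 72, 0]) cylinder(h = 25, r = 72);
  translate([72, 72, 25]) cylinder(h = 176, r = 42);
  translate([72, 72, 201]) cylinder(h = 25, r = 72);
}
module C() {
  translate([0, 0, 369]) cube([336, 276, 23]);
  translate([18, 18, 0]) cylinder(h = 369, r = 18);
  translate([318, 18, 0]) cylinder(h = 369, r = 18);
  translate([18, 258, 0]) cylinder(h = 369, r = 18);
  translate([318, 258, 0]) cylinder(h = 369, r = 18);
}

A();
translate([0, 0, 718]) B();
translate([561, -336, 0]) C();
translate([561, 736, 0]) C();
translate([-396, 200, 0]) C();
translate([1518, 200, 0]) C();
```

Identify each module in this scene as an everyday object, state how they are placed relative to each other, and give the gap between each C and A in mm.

A is a table. B is a spool. C is a stool. The spool is on top of the table. Four stools sit around the table at the −y, +y, −x, +x sides. The gap between each stool and the table is 60 mm.

Each stool's nearest face is 60 mm from the table's bounding box.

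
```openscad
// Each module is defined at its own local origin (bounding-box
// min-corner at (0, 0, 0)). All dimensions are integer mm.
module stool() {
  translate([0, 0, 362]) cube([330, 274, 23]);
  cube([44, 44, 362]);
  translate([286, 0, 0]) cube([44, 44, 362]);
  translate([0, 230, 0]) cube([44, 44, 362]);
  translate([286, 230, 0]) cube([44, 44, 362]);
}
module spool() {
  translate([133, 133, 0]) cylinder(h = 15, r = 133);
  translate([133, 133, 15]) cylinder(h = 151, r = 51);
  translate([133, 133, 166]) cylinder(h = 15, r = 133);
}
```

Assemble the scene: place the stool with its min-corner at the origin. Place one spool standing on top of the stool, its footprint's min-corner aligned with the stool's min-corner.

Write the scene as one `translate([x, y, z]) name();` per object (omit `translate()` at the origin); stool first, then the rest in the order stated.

stool();
translate([0, 0, 385]) spool();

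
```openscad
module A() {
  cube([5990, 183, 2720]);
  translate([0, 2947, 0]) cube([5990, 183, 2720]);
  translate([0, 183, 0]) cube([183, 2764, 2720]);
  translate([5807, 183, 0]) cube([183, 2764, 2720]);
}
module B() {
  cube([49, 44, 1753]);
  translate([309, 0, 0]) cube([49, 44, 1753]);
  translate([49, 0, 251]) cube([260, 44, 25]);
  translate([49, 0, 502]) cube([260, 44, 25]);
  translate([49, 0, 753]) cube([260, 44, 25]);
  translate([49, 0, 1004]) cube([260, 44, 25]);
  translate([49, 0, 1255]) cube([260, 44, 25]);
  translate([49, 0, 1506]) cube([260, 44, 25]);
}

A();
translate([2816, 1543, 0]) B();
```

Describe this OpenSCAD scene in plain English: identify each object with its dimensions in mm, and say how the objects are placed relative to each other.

A is the wall frame of a small rectangular building: four walls, each 2720 mm tall and 183 mm thick, enclosing a footprint 5990 mm (x) by 3130 mm (y) outside-to-outside, with no floor or roof. The front and back walls (the −y and +y sides) span the full width; the two side walls fit between them.

B is a straight ladder. Two 49×44 mm vertical rails, 1753 mm tall, stand 358 mm apart (outside-to-outside) with their front faces coplanar on the −y side. 6 rungs, each 44 mm deep and 25 mm tall, span between the inner faces of the rails, front faces flush with the rails. The lowest rung's underside is at z = 251 mm and rungs are spaced 251 mm apart (underside to underside).

The ladder sits inside the house frame, centred.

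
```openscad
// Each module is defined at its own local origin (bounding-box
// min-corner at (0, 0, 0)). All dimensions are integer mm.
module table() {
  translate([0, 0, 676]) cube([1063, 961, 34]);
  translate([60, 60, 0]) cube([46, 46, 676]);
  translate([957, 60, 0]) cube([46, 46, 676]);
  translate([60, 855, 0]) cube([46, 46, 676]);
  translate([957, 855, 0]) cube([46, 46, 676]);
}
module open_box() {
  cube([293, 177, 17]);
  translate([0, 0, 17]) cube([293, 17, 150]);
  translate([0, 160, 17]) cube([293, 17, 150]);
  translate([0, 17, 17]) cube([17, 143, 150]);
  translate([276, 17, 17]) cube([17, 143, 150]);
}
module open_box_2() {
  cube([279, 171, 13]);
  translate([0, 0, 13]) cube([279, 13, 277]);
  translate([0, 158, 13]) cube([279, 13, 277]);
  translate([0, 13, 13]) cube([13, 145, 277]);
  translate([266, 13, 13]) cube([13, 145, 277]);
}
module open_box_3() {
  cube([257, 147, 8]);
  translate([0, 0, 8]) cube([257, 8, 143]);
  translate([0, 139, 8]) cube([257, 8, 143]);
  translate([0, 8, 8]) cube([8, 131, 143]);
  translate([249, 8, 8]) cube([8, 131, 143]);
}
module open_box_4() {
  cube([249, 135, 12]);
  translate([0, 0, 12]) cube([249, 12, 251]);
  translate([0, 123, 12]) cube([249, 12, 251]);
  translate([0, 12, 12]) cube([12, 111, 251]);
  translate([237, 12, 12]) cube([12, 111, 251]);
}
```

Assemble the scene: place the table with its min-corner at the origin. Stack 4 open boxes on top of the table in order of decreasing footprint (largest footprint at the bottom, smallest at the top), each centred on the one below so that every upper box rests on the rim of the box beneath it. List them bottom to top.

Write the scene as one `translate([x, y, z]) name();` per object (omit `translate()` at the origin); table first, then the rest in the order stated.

table();
translate([385, 392, 710]) open_box();
translate([392, 395, 877]) open_box_2();
translate([403, 407, 1167]) open_box_3();
translate([407, 413, 1318]) open_box_4();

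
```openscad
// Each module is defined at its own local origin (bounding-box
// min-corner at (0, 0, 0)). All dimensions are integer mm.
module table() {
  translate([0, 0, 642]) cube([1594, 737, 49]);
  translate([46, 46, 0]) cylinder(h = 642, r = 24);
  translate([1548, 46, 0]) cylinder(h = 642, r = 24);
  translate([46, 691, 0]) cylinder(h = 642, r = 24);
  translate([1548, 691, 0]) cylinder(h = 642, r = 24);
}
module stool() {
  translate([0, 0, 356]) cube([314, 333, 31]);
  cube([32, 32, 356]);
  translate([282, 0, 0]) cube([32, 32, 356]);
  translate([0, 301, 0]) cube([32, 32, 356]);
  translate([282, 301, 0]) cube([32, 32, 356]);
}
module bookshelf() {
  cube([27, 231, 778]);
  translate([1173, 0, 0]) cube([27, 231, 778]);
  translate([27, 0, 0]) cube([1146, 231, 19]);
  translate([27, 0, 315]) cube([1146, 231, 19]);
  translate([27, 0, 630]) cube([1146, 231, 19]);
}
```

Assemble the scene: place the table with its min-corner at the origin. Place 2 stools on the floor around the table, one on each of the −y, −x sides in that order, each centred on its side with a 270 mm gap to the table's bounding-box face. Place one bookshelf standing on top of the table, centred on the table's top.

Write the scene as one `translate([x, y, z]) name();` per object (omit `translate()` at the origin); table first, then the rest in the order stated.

table();
translate([640, -603, 0]) stool();
translate([-584, 202, 0]) stool();
translate([197, 253, 691]) bookshelf();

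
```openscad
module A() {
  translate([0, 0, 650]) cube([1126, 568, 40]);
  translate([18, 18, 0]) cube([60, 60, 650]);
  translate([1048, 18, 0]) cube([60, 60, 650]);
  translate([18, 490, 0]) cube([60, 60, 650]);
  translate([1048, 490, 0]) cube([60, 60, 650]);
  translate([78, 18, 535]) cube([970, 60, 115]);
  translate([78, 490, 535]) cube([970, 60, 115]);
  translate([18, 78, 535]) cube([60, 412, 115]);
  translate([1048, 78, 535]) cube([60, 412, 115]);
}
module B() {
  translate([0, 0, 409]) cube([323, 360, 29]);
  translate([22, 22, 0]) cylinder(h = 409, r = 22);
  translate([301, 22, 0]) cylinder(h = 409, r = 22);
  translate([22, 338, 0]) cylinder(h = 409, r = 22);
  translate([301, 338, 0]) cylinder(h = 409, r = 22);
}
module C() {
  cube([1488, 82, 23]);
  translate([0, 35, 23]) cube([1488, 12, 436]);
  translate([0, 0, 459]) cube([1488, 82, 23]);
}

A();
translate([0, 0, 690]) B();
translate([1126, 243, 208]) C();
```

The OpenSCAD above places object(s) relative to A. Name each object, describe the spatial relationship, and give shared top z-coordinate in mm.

Both tops at z = 690 mm.

A is a table. B is a stool. C is an I-beam. The stool is on top of the table. The I-beam is beside the table with their tops flush at z = 690. The shared top z-coordinate is 690 mm.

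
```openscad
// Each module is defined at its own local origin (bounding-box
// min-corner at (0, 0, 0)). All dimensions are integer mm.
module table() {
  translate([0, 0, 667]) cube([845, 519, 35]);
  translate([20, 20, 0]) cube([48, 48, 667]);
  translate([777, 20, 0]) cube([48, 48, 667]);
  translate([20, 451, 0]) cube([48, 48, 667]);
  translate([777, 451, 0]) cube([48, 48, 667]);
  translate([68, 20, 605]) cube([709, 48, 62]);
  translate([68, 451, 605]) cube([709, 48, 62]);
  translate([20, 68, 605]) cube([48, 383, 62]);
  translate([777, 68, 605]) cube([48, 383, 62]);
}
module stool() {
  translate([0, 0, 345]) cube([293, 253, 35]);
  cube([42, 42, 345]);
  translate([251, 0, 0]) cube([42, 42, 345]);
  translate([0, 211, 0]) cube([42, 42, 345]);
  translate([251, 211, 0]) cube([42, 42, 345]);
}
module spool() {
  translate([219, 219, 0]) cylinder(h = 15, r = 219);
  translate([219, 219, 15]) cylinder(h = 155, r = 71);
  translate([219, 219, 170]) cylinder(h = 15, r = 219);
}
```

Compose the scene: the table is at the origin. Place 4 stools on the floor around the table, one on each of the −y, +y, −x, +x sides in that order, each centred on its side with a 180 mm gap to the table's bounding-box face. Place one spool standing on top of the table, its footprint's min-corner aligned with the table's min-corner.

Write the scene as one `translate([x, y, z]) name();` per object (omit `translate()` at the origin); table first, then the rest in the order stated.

table();
translate([276, -433, 0]) stool();
translate([276, 699, 0]) stool();
translate([-473, 133, 0]) stool();
translate([1025, 133, 0]) stool();
translate([0, 0, 702]) spool();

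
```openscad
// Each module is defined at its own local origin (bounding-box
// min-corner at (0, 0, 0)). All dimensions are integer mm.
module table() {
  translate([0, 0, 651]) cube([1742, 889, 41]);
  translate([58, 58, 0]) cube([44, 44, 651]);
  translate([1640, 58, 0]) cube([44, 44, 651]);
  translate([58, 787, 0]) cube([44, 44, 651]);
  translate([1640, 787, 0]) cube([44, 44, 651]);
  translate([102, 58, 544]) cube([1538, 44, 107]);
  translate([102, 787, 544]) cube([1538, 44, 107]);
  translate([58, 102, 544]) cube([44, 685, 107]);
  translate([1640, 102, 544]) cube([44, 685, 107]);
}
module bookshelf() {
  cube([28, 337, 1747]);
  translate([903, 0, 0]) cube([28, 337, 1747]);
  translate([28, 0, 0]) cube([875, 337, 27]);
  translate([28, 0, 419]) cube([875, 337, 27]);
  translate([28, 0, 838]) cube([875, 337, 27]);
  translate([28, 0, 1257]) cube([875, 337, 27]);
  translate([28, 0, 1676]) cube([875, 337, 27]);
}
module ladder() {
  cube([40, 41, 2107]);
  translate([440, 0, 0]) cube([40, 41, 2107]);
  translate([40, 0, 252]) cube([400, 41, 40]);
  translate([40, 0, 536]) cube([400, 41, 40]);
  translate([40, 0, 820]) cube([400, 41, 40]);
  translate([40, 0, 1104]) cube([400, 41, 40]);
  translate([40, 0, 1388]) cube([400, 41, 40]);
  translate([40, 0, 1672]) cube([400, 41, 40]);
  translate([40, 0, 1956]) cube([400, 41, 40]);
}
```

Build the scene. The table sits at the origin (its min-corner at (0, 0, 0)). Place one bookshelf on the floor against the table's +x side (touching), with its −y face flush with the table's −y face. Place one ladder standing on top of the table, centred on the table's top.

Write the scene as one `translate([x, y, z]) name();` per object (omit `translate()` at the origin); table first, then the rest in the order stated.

table();
translate([1742, 0, 0]) bookshelf();
translate([631, 424, 692]) ladder();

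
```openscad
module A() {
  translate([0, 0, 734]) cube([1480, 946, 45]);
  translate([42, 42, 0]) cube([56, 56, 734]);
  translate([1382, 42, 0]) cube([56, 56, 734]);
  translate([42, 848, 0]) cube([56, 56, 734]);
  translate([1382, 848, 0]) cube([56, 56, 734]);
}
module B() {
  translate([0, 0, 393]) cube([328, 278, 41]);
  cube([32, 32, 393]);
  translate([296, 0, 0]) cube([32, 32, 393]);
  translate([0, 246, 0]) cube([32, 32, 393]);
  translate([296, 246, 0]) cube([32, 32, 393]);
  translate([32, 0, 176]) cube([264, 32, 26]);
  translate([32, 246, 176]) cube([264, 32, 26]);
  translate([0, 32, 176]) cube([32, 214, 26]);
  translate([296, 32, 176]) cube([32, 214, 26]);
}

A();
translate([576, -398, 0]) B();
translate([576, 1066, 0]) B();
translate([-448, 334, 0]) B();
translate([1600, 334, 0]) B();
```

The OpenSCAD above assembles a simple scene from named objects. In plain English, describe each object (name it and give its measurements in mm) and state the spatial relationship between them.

A is a table: top 1480 mm (x) × 946 mm (y), 45 mm thick, upper face at z = 779 mm, on four 56×56 mm square legs, each inset 42 mm from the nearest pair of top edges, running from z = 0 to the bottom of the top.

B is a four-legged stool. The seat is a 328×278×41 mm slab whose top surface is at z = 434 mm; four square legs, each 32×32 mm in cross-section, run from the floor (z = 0) to the underside of the seat, each flush with a corner of the seat. Four stretchers, 32 mm wide and 26 mm tall, connect adjacent legs with their undersides at z = 176 mm, each running between the inner faces of the legs it joins and aligned with the legs' outer faces on the other axis.

Four stools sit around the table at the −y, +y, −x, +x sides.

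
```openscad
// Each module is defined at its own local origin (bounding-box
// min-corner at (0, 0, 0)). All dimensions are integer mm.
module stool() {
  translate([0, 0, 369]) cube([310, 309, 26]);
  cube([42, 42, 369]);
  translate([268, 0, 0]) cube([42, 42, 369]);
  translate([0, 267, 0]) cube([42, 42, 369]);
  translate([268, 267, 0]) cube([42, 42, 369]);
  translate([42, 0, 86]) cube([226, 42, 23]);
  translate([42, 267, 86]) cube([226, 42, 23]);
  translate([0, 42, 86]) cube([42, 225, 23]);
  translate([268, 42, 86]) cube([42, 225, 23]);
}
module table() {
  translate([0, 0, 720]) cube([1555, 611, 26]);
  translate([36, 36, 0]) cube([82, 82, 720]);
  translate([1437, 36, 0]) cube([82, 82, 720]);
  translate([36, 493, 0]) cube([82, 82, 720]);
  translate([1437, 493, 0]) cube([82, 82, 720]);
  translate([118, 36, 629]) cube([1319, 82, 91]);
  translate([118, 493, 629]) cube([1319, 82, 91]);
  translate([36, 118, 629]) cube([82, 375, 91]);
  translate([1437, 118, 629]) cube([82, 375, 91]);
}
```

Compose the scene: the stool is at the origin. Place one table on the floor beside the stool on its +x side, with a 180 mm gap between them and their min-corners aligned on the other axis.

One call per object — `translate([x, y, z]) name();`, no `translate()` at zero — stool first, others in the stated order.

stool();
translate([490, 0, 0]) table();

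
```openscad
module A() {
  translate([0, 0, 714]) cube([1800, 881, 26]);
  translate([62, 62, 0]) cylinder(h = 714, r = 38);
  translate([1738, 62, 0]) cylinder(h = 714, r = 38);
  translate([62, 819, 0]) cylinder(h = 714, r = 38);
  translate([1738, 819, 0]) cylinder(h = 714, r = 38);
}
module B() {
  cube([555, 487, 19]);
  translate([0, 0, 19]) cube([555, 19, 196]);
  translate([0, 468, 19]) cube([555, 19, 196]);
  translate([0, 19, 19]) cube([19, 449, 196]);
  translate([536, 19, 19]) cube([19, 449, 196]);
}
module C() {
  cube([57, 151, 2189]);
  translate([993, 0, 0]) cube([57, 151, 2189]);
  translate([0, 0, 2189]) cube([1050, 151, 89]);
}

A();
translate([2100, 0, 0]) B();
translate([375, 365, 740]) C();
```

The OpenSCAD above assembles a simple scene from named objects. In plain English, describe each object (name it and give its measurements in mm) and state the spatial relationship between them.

A is a table: top 1800 mm (x) × 881 mm (y), 26 mm thick, upper face at z = 740 mm, on four round legs of 76 mm diameter, each leg's bounding box inset 24 mm from the nearest pair of top edges, running from z = 0 to the bottom of the top.

B is an open-topped rectangular box: outside dimensions 555×487×215 mm, with a uniform wall and base thickness of 19 mm. The base is a full 555×487 slab on the floor; four walls sit on top of the base. The front and back walls (the −y and +y sides) span the full width; the two side walls fit between them.

C is a door frame. The clear opening is 936 mm wide and 2189 mm high. Two 57 mm wide jambs, 151 mm deep, stand either side of the opening from the floor to the top of the opening. A 89 mm thick head sits across the top of both jambs, spanning the full outside width of the frame.

The open box is on the floor beside the table on its +x side. The door frame is on top of the table, centred.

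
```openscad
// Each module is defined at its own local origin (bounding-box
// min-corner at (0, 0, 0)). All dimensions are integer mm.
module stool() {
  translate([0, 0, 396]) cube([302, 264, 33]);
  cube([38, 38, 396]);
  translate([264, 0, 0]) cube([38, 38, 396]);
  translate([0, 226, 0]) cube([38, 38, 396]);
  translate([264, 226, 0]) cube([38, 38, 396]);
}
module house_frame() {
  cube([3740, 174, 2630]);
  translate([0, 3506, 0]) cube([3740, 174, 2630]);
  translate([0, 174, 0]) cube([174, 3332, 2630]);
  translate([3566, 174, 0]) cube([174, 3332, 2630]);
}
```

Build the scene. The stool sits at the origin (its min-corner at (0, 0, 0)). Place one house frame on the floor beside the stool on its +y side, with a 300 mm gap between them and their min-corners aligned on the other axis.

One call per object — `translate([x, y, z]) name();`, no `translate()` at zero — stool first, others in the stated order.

stool();
translate([0, 564, 0]) house_frame();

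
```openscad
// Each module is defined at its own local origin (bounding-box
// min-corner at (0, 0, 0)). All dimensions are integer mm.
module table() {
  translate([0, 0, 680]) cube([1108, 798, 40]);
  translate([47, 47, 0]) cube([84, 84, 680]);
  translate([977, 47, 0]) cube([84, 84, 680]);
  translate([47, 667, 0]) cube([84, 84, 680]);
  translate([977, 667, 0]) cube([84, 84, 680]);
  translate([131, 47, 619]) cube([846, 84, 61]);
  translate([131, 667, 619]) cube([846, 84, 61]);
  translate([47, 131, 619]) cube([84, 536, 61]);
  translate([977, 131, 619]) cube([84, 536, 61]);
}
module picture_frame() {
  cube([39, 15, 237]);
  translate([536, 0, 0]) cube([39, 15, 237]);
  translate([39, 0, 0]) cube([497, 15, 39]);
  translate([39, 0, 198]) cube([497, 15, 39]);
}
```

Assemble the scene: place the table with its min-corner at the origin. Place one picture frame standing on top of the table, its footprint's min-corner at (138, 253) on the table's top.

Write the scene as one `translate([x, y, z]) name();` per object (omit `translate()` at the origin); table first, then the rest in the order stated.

table();
translate([138, 253, 720]) picture_frame();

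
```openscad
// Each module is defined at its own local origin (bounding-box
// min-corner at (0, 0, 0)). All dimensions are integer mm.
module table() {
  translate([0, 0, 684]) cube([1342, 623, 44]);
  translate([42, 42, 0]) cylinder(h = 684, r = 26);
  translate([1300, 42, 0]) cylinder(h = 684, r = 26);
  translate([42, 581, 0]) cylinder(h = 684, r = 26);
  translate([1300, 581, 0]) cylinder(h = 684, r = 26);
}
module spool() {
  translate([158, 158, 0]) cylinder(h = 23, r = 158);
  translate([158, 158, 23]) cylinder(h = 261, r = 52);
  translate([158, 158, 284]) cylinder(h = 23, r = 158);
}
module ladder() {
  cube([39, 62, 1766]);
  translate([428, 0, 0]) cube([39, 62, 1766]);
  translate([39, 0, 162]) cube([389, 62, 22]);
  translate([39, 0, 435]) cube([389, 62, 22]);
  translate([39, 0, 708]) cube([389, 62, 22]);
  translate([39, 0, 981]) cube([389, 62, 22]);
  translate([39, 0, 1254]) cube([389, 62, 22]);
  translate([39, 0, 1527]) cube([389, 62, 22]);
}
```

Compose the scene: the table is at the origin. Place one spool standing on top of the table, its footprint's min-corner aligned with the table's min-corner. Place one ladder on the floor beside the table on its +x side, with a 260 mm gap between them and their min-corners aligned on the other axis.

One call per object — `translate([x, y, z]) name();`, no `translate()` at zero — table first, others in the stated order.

table();
translate([0, 0, 728]) spool();
translate([1602, 0, 0]) ladder();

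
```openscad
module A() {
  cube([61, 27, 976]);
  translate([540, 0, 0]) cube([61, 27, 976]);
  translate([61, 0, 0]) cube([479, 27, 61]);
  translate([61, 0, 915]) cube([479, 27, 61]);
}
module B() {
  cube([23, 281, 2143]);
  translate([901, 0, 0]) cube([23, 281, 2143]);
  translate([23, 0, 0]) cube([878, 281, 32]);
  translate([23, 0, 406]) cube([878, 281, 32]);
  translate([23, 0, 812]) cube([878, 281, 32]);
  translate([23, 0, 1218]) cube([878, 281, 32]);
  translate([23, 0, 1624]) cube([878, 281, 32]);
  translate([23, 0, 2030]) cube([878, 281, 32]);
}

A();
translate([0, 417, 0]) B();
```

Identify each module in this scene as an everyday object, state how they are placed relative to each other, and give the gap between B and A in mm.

The bookshelf's nearest face is 390 mm from the picture frame's +y face.

A is a picture frame. B is a bookshelf. The bookshelf is on the floor beside the picture frame on its +y side. The gap between the bookshelf and the picture frame is 390 mm.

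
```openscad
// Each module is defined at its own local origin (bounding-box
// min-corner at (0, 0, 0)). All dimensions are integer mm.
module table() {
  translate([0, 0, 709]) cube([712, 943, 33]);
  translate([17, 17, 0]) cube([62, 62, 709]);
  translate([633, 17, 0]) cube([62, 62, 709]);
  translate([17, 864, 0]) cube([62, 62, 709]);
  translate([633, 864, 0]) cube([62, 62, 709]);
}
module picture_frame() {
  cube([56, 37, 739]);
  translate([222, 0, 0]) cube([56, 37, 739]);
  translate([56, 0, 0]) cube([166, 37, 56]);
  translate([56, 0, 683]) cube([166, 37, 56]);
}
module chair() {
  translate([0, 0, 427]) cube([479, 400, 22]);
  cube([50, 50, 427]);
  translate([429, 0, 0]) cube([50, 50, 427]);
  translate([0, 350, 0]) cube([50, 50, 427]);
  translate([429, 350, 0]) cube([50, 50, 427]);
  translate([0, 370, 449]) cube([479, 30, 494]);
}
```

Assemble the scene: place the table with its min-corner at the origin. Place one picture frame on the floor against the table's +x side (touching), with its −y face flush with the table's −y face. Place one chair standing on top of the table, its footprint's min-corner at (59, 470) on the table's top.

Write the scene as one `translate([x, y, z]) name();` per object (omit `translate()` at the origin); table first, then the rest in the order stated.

table();
translate([712, 0, 0]) picture_frame();
translate([59, 470, 742]) chair();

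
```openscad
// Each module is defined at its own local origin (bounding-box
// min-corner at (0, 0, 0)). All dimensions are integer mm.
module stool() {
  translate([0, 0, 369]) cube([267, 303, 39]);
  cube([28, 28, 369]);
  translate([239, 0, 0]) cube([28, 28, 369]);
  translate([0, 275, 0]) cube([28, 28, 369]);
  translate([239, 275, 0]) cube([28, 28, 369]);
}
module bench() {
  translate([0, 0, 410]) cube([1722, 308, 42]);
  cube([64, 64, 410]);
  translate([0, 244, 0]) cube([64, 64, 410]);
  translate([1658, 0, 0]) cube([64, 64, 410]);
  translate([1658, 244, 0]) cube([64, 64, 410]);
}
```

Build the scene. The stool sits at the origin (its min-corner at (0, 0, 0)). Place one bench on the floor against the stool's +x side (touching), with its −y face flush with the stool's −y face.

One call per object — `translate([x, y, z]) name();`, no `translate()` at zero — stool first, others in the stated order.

stool();
translate([267, 0, 0]) bench();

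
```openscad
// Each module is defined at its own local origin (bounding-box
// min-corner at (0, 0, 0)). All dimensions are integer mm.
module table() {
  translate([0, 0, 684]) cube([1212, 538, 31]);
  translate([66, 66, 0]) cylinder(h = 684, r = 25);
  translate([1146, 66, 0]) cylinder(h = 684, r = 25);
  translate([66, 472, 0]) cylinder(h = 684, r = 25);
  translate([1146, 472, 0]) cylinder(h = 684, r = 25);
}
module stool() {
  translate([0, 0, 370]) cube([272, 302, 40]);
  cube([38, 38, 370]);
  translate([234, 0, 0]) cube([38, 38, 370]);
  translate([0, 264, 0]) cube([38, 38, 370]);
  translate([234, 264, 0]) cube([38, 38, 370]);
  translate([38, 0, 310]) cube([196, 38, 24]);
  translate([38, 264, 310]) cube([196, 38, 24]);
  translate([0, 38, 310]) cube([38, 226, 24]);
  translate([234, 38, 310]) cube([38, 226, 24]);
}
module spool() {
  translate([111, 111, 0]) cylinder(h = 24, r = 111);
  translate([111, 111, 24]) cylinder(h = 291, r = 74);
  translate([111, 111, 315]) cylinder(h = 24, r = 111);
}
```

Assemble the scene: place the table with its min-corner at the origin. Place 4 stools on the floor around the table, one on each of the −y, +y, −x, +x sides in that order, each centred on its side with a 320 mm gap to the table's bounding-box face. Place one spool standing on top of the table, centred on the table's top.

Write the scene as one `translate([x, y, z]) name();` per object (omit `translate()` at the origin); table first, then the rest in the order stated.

table();
translate([470, -622, 0]) stool();
translate([470, 858, 0]) stool();
translate([-592, 118, 0]) stool();
translate([1532, 118, 0]) stool();
translate([495, 158, 715]) spool();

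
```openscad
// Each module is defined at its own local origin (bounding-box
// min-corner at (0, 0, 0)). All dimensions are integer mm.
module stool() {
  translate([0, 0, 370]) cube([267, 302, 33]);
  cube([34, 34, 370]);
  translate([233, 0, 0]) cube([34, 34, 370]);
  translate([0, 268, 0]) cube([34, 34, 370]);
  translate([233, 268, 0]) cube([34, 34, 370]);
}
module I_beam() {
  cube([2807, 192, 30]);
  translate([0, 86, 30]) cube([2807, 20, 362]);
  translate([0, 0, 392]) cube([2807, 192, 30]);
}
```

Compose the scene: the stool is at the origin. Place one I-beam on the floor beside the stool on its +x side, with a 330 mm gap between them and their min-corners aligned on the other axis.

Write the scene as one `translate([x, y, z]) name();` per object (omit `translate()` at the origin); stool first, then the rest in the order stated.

stool();
translate([597, 0, 0]) I_beam();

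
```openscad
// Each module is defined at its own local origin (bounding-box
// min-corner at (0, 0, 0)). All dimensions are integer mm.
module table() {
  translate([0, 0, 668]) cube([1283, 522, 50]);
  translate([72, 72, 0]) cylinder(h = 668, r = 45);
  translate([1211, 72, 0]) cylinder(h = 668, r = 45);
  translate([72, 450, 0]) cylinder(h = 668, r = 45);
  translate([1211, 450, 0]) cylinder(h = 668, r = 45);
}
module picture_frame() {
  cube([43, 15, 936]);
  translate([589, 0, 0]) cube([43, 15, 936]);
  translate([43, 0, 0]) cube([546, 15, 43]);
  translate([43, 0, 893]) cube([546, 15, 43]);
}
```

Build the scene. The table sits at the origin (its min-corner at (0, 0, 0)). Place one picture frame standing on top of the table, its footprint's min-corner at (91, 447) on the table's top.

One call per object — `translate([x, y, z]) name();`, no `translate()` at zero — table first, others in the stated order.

table();
translate([91, 447, 718]) picture_frame();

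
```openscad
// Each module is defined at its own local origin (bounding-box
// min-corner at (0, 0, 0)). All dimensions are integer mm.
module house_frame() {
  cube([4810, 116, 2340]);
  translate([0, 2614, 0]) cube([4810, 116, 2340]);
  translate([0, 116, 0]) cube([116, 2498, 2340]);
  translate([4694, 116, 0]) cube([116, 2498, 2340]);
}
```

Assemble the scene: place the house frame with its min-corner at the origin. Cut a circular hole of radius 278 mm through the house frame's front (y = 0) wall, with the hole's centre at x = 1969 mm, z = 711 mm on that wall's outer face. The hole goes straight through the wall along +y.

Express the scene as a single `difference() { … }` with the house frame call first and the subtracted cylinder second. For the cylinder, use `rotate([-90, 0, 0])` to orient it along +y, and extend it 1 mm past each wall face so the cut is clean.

difference() {
  house_frame();
  translate([1969, -1, 711]) rotate([-90, 0, 0]) cylinder(h = 118, r = 278);
}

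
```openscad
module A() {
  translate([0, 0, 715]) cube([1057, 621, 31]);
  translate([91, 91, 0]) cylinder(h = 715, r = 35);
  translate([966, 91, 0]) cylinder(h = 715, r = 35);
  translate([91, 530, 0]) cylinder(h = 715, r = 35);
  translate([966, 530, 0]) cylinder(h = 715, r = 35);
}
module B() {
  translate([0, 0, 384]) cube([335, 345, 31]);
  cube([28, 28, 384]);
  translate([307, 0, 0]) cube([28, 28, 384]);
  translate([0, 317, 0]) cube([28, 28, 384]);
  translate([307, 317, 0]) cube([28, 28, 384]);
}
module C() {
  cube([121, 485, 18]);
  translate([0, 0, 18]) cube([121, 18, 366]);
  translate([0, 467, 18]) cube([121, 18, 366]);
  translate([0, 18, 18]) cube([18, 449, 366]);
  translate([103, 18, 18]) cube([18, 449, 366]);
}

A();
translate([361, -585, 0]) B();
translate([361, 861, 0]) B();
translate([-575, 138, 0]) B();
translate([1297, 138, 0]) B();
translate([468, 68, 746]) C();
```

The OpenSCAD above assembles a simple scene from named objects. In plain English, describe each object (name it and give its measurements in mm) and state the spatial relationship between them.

A is a rectangular dining table. The top is 1057×621×31 mm with its upper surface at z = 746 mm. It stands on four round legs of 70 mm diameter, each leg's bounding box inset 56 mm from the nearest pair of top edges, running from the floor to the underside of the top.

B is a four-legged stool. The seat is a 335×345×31 mm slab whose top surface is at z = 415 mm; four square legs, each 28×28 mm in cross-section, run from the floor (z = 0) to the underside of the seat, each flush with a corner of the seat.

C is an open-topped rectangular box: outside dimensions 121×485×384 mm, with a uniform wall and base thickness of 18 mm. The base is a full 121×485 slab on the floor; four walls sit on top of the base. The front and back walls (the −y and +y sides) span the full width; the two side walls fit between them.

Four stools sit around the table at the −y, +y, −x, +x sides. The open box is on top of the table, centred.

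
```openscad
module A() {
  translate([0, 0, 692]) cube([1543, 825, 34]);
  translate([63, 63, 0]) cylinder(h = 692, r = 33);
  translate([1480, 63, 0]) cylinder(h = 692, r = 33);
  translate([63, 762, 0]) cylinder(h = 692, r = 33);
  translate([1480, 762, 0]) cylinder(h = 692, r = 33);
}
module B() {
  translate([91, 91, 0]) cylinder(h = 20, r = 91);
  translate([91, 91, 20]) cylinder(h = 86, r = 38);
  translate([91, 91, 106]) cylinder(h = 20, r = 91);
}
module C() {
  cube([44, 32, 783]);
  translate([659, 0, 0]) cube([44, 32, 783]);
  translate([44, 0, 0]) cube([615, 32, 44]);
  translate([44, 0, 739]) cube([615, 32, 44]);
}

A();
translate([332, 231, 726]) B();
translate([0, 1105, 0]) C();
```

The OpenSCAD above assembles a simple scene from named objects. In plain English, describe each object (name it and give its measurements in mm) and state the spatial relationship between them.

A is a rectangular dining table. The top is 1543×825×34 mm with its upper surface at z = 726 mm. It stands on four round legs of 66 mm diameter, each leg's bounding box inset 30 mm from the nearest pair of top edges, running from the floor to the underside of the top.

B is a spool: two coaxial disc flanges of radius 91 mm and thickness 20 mm, joined by a core cylinder of radius 38 mm and height 86 mm. The lower flange rests on z = 0 and the three cylinders share a vertical axis.

C is a rectangular picture frame lying in the x–z plane (depth along y). The opening is 615 mm wide (x) by 695 mm tall (z), surrounded by a border 44 mm wide on all four sides. The frame is 32 mm deep and is made of two full-height vertical stiles with two horizontal rails fitted between them.

The spool is on top of the table. The picture frame is on the floor beside the table on its +y side.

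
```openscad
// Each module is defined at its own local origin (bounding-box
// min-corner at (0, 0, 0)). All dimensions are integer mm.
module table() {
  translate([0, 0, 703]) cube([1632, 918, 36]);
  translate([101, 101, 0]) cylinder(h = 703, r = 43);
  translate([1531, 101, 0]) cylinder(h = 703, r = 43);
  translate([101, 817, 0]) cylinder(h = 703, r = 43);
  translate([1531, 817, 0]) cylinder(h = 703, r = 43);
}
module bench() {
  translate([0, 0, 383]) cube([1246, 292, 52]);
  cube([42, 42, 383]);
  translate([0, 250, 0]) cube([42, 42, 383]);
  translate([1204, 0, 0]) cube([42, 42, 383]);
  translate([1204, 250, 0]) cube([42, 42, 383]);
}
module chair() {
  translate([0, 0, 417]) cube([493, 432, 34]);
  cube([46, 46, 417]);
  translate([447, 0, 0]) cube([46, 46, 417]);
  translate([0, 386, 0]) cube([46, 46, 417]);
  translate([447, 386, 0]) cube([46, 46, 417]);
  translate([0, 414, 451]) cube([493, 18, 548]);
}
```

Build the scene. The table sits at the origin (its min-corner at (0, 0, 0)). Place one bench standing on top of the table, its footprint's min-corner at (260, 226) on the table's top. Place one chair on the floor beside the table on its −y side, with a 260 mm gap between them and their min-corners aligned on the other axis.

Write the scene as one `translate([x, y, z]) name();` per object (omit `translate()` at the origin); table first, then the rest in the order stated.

table();
translate([260, 226, 739]) bench();
translate([0, -692, 0]) chair();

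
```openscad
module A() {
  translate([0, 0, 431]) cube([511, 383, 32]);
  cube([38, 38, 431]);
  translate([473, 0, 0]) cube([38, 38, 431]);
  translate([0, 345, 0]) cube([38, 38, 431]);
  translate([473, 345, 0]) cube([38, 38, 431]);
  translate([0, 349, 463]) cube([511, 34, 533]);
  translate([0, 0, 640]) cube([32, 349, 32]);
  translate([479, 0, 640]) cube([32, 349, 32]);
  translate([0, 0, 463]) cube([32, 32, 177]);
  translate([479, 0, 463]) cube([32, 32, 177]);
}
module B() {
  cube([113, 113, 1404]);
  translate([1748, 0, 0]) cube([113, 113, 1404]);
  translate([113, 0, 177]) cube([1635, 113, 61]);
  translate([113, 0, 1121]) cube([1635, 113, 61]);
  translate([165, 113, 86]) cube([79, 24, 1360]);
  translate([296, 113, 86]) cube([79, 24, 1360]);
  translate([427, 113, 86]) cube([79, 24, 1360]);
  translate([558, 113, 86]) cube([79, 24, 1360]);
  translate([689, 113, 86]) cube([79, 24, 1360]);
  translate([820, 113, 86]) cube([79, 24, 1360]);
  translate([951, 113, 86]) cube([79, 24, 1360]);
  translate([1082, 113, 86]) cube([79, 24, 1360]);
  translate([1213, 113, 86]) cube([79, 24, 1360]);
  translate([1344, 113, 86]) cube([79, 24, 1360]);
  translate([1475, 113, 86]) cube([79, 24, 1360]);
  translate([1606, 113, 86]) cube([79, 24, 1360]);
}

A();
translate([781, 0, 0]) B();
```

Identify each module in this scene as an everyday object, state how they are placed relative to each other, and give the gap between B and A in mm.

The fence section's nearest face is 270 mm from the chair's +x face.

A is a chair. B is a fence section. The fence section is on the floor beside the chair on its +x side. The gap between the fence section and the chair is 270 mm.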